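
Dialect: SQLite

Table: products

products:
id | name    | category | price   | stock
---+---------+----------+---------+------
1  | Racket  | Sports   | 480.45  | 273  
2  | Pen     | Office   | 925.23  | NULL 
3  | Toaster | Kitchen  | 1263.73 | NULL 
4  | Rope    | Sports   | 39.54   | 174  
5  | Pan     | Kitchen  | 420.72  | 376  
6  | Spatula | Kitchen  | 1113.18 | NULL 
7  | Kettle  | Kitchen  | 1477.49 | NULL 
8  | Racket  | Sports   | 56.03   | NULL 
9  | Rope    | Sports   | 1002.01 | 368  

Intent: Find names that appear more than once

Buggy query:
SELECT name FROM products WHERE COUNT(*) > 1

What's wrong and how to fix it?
Bug: COUNT(*) is an aggregate and cannot be used in WHERE

Fix: Group first, then use HAVING for the count condition

Corrected query:
SELECT name FROM products GROUP BY name HAVING COUNT(*) > 1

Result:
name  
------
Racket
Rope  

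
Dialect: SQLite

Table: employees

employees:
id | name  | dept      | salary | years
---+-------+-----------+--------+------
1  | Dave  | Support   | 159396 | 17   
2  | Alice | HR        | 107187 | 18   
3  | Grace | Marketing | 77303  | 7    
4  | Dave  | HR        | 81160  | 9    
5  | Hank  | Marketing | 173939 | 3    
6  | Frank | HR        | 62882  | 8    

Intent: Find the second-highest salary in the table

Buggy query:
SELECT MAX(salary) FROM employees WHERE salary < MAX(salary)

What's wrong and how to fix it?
Bug: The inner MAX is an aggregate inside WHERE, which is not allowed

Fix: Put the inner MAX in a scalar subquery

Corrected query:
SELECT MAX(salary) FROM employees WHERE salary < (SELECT MAX(salary) FROM employees)

Result:
MAX(salary)
-----------
159396     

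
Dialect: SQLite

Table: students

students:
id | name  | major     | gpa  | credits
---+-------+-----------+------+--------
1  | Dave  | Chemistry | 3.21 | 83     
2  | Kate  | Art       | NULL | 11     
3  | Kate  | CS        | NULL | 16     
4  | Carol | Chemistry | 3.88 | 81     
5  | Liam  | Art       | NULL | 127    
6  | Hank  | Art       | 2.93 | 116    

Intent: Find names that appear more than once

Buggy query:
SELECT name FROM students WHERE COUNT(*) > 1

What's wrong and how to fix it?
Bug: COUNT(*) is an aggregate and cannot be used in WHERE

Fix: Group first, then use HAVING for the count condition

Corrected query:
SELECT name FROM students GROUP BY name HAVING COUNT(*) > 1

Result:
name
----
Kate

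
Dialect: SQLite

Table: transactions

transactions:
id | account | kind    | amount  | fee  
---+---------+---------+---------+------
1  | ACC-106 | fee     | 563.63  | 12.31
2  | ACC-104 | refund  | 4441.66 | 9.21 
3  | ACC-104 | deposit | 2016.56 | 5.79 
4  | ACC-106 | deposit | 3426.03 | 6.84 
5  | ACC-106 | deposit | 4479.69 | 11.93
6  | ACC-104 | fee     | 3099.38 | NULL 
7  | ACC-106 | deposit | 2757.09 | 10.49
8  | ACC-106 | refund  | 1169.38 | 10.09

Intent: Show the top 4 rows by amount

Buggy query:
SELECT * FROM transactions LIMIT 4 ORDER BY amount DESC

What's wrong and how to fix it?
Bug: ORDER BY cannot follow LIMIT; LIMIT is the final clause

Fix: Sort with ORDER BY, then apply LIMIT

Corrected query:
SELECT * FROM transactions ORDER BY amount DESC LIMIT 4

Result:
id | account | kind    | amount  | fee  
---+---------+---------+---------+------
5  | ACC-106 | deposit | 4479.69 | 11.93
2  | ACC-104 | refund  | 4441.66 | 9.21 
4  | ACC-106 | deposit | 3426.03 | 6.84 
6  | ACC-104 | fee     | 3099.38 | NULL 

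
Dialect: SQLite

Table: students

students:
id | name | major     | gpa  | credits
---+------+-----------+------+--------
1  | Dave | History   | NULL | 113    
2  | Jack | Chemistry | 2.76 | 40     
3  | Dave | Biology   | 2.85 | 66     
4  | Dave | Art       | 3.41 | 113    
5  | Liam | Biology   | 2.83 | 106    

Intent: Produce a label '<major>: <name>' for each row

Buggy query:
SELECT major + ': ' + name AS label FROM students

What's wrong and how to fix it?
Bug: '+' is numeric addition; on text columns SQLite converts them to 0 instead of concatenating

Fix: Use the || operator for string concatenation

Corrected query:
SELECT major || ': ' || name AS label FROM students

Result:
label          
---------------
History: Dave  
Chemistry: Jack
Biology: Dave  
Art: Dave      
Biology: Liam  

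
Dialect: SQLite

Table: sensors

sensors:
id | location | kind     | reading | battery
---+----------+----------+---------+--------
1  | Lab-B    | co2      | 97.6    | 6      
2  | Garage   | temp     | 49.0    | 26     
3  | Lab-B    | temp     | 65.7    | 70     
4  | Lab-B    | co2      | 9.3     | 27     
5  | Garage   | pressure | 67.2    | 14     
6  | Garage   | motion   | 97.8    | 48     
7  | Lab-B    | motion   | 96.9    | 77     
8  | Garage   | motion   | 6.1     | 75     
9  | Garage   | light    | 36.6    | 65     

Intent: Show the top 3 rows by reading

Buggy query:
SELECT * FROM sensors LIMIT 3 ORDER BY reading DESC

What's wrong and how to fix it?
Bug: LIMIT must come after ORDER BY

Fix: Swap the clauses: ORDER BY first, then LIMIT

Corrected query:
SELECT * FROM sensors ORDER BY reading DESC LIMIT 3

Result:
id | location | kind   | reading | battery
---+----------+--------+---------+--------
6  | Garage   | motion | 97.8    | 48     
1  | Lab-B    | co2    | 97.6    | 6      
7  | Lab-B    | motion | 96.9    | 77     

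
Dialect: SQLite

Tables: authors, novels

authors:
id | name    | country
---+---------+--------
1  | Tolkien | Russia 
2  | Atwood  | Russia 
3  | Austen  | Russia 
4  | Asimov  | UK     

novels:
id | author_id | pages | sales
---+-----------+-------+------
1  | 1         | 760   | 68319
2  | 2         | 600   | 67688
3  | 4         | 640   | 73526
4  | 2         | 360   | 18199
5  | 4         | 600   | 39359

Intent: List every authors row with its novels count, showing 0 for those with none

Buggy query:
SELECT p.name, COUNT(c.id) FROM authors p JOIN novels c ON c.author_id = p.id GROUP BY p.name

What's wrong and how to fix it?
Bug: An inner join excludes parents with zero children

Fix: Switch to LEFT JOIN to retain unmatched parent rows

Corrected query:
SELECT p.name, COUNT(c.id) FROM authors p LEFT JOIN novels c ON c.author_id = p.id GROUP BY p.name

Result:
name    | COUNT(c.id)
--------+------------
Asimov  | 2          
Atwood  | 2          
Austen  | 0          
Tolkien | 1          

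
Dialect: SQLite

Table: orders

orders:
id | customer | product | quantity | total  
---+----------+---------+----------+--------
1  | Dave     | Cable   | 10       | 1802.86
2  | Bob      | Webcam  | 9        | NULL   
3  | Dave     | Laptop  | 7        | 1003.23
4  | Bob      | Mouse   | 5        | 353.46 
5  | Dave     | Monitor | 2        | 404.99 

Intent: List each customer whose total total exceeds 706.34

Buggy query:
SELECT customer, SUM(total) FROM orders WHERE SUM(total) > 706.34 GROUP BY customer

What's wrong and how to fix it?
Bug: SUM(total) is an aggregate, but WHERE filters rows before aggregation

Fix: Use HAVING (which filters groups after aggregation) instead of WHERE

Corrected query:
SELECT customer, SUM(total) FROM orders GROUP BY customer HAVING SUM(total) > 706.34

Result:
customer | SUM(total)
---------+-----------
Dave     | 3211.08   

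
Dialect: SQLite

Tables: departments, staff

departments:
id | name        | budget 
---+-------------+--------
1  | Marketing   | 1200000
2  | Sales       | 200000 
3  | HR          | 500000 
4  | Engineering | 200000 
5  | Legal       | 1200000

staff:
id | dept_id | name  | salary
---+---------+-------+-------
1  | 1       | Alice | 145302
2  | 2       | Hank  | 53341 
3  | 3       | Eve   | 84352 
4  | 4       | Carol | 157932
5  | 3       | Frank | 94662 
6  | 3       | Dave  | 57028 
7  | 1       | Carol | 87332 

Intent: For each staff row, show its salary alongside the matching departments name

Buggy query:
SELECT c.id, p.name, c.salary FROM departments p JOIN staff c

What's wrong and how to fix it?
Bug: JOIN with no ON clause produces a cartesian product; every staff row pairs with every departments row

Fix: Specify the join condition linking the foreign key to the parent id

Corrected query:
SELECT c.id, p.name, c.salary FROM departments p JOIN staff c ON c.dept_id = p.id

Result:
id | name        | salary
---+-------------+-------
1  | Marketing   | 145302
2  | Sales       | 53341 
3  | HR          | 84352 
4  | Engineering | 157932
5  | HR          | 94662 
6  | HR          | 57028 
7  | Marketing   | 87332 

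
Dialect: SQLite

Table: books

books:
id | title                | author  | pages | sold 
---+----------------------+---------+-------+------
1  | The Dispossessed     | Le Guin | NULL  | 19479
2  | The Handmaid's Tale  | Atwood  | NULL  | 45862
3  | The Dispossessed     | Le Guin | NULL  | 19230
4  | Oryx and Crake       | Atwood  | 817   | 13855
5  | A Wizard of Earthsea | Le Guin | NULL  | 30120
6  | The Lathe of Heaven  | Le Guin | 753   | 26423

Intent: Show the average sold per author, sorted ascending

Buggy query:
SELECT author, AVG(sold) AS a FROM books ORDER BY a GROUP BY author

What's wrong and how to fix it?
Bug: ORDER BY appears before GROUP BY; SQL clause order requires GROUP BY first

Fix: Move ORDER BY to the end, after GROUP BY

Corrected query:
SELECT author, AVG(sold) AS a FROM books GROUP BY author ORDER BY a

Result:
author  | a      
--------+--------
Le Guin | 23813  
Atwood  | 29858.5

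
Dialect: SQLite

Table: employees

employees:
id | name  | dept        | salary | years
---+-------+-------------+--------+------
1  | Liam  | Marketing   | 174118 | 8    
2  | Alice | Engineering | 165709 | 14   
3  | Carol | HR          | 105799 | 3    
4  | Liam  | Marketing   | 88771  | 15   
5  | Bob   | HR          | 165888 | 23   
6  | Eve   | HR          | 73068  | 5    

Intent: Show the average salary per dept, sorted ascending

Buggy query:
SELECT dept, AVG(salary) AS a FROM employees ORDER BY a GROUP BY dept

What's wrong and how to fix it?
Bug: GROUP BY must precede ORDER BY

Fix: Reorder: SELECT … FROM … GROUP BY … ORDER BY …

Corrected query:
SELECT dept, AVG(salary) AS a FROM employees GROUP BY dept ORDER BY a

Result:
dept        | a            
------------+--------------
HR          | 114918.333333
Marketing   | 131444.5     
Engineering | 165709       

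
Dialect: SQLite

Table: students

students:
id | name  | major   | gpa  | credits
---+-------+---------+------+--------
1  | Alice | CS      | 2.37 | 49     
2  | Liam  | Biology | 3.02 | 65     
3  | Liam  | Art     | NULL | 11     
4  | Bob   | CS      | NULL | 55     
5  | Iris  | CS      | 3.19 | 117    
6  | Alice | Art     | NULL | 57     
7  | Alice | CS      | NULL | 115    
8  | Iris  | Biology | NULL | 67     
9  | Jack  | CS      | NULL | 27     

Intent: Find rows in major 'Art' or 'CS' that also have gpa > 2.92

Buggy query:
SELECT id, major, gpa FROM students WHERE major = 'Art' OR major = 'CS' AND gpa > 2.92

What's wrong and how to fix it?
Bug: Without parentheses, AND is evaluated before OR, so the gpa filter only applies to the 'CS' branch

Fix: Group the OR with parentheses (or use IN), then AND the threshold

Corrected query:
SELECT id, major, gpa FROM students WHERE (major = 'Art' OR major = 'CS') AND gpa > 2.92

Result:
id | major | gpa 
---+-------+-----
5  | CS    | 3.19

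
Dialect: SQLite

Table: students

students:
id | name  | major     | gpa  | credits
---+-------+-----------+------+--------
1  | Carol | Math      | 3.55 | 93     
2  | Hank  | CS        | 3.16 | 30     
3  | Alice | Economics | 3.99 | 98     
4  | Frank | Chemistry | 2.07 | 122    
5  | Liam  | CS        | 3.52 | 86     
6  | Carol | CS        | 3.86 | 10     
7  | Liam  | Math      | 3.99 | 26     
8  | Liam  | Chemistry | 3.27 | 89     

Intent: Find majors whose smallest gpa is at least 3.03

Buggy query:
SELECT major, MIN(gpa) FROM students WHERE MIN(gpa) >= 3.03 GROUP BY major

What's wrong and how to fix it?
Bug: MIN() in WHERE is a misuse of aggregate

Fix: Replace WHERE with HAVING after the GROUP BY

Corrected query:
SELECT major, MIN(gpa) FROM students GROUP BY major HAVING MIN(gpa) >= 3.03

Result:
major     | MIN(gpa)
----------+---------
CS        | 3.16    
Economics | 3.99    
Math      | 3.55    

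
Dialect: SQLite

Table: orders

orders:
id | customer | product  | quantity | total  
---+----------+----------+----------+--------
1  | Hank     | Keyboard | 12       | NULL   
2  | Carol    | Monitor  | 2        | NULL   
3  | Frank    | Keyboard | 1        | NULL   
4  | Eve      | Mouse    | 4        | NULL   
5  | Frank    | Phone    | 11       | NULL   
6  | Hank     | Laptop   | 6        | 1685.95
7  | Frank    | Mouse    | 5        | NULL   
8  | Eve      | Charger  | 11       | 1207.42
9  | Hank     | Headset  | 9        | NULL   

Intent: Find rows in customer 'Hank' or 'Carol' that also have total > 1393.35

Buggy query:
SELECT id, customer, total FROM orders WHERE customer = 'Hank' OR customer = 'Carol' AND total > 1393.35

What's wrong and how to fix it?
Bug: Without parentheses, AND is evaluated before OR, so the total filter only applies to the 'Carol' branch

Fix: Group the OR with parentheses (or use IN), then AND the threshold

Corrected query:
SELECT id, customer, total FROM orders WHERE (customer = 'Hank' OR customer = 'Carol') AND total > 1393.35

Result:
id | customer | total  
---+----------+--------
6  | Hank     | 1685.95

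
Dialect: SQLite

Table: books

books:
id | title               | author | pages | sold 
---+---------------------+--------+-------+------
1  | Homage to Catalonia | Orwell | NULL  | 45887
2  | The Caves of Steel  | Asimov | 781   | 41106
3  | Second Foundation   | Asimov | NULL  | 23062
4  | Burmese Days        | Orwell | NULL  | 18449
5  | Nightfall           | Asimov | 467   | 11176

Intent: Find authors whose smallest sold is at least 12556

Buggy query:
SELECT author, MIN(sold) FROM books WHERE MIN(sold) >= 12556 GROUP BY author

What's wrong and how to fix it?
Bug: Aggregates like MIN are computed per group after WHERE runs

Fix: Replace WHERE with HAVING after the GROUP BY

Corrected query:
SELECT author, MIN(sold) FROM books GROUP BY author HAVING MIN(sold) >= 12556

Result:
author | MIN(sold)
-------+----------
Orwell | 18449    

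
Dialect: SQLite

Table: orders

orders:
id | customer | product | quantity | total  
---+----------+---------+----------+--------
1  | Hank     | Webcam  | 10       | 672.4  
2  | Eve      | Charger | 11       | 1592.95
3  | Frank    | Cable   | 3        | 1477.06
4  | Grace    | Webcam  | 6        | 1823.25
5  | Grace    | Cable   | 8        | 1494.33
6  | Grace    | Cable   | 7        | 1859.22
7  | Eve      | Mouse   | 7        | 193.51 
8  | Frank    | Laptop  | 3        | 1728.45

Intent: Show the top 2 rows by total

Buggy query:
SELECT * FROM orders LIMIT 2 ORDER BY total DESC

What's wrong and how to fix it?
Bug: ORDER BY cannot follow LIMIT; LIMIT is the final clause

Fix: Swap the clauses: ORDER BY first, then LIMIT

Corrected query:
SELECT * FROM orders ORDER BY total DESC LIMIT 2

Result:
id | customer | product | quantity | total  
---+----------+---------+----------+--------
6  | Grace    | Cable   | 7        | 1859.22
4  | Grace    | Webcam  | 6        | 1823.25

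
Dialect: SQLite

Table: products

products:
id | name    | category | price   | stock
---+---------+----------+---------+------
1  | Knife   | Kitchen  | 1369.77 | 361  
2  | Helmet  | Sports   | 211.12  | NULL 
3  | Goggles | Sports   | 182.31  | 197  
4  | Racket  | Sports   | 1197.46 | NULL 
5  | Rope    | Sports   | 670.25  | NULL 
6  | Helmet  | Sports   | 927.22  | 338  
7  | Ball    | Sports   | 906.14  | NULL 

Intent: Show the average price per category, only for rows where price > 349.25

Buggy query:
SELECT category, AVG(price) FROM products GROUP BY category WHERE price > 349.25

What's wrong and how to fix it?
Bug: WHERE cannot follow GROUP BY

Fix: Place WHERE between FROM and GROUP BY

Corrected query:
SELECT category, AVG(price) FROM products WHERE price > 349.25 GROUP BY category

Result:
category | AVG(price)
---------+-----------
Kitchen  | 1369.77   
Sports   | 925.2675  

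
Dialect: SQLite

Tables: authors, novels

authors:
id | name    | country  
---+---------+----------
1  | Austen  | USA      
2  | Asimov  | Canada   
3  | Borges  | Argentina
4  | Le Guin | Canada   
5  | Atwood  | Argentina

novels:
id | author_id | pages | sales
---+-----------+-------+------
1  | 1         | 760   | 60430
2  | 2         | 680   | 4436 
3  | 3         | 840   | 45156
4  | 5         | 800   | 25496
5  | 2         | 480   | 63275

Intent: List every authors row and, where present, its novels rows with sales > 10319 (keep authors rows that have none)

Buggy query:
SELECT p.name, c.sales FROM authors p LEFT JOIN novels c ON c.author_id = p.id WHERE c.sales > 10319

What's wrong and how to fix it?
Bug: Filtering c.sales in WHERE discards the NULL rows produced by LEFT JOIN, turning it into an inner join

Fix: Put 'c.sales > 10319' in the JOIN's ON clause instead of WHERE

Corrected query:
SELECT p.name, c.sales FROM authors p LEFT JOIN novels c ON c.author_id = p.id AND c.sales > 10319

Result:
name    | sales
--------+------
Austen  | 60430
Asimov  | 63275
Borges  | 45156
Le Guin | NULL 
Atwood  | 25496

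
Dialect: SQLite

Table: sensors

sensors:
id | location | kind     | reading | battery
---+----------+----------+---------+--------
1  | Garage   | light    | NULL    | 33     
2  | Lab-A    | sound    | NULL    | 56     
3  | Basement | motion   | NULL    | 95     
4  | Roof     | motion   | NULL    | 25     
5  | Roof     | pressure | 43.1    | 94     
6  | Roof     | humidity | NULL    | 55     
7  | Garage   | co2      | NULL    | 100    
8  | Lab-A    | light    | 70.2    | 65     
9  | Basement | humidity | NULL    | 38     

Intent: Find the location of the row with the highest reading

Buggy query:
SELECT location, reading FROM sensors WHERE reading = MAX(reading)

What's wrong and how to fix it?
Bug: WHERE is evaluated per row; an aggregate over the whole table isn't defined there

Fix: Wrap MAX in a scalar subquery so WHERE compares against a single value

Corrected query:
SELECT location, reading FROM sensors WHERE reading = (SELECT MAX(reading) FROM sensors)

Result:
location | reading
---------+--------
Lab-A    | 70.2   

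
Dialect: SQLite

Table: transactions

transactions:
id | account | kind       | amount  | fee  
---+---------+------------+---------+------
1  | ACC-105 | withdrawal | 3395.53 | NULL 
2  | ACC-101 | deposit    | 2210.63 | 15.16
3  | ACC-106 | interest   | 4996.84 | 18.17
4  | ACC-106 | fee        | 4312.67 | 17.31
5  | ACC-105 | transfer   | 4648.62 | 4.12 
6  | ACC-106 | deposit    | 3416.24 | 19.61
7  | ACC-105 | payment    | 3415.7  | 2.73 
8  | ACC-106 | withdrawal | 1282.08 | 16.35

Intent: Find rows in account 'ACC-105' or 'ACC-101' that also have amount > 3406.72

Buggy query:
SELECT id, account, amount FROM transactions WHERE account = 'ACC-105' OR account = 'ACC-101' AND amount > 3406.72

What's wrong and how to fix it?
Bug: Without parentheses, AND is evaluated before OR, so the amount filter only applies to the 'ACC-101' branch

Fix: Group the OR with parentheses (or use IN), then AND the threshold

Corrected query:
SELECT id, account, amount FROM transactions WHERE (account = 'ACC-105' OR account = 'ACC-101') AND amount > 3406.72

Result:
id | account | amount 
---+---------+--------
5  | ACC-105 | 4648.62
7  | ACC-105 | 3415.7 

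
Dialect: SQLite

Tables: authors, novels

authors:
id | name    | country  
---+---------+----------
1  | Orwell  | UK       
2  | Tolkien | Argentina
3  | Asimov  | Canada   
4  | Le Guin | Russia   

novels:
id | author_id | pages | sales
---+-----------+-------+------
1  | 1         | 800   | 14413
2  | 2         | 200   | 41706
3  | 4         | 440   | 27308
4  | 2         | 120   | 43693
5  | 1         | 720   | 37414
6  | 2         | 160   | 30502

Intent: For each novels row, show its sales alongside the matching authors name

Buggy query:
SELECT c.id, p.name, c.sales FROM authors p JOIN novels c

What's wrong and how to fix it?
Bug: Missing join condition: each novels row is matched to all authors rows instead of just its own

Fix: Specify the join condition linking the foreign key to the parent id

Corrected query:
SELECT c.id, p.name, c.sales FROM authors p JOIN novels c ON c.author_id = p.id

Result:
id | name    | sales
---+---------+------
1  | Orwell  | 14413
2  | Tolkien | 41706
3  | Le Guin | 27308
4  | Tolkien | 43693
5  | Orwell  | 37414
6  | Tolkien | 30502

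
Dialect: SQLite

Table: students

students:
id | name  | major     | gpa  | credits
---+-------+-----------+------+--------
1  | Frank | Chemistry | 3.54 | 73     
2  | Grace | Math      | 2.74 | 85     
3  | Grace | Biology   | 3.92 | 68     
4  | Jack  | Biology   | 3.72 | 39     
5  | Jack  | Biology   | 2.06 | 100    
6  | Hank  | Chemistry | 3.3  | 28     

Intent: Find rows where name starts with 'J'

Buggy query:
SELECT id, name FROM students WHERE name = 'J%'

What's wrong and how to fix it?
Bug: '=' compares the literal string including the % character; pattern matching needs LIKE

Fix: Use LIKE for wildcard pattern matching

Corrected query:
SELECT id, name FROM students WHERE name LIKE 'J%'

Result:
id | name
---+-----
4  | Jack
5  | Jack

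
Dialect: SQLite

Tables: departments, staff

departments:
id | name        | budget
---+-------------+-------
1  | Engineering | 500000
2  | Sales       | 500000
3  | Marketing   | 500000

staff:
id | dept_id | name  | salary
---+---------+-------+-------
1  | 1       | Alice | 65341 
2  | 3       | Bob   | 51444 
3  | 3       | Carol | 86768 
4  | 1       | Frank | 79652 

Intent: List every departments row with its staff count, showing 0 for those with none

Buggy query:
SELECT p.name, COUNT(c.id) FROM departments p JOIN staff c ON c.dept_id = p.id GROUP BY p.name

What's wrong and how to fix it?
Bug: INNER JOIN drops departments rows that have no matching staff rows

Fix: Use LEFT JOIN so parents without children still appear (COUNT(c.id) gives 0)

Corrected query:
SELECT p.name, COUNT(c.id) FROM departments p LEFT JOIN staff c ON c.dept_id = p.id GROUP BY p.name

Result:
name        | COUNT(c.id)
------------+------------
Engineering | 2          
Marketing   | 2          
Sales       | 0          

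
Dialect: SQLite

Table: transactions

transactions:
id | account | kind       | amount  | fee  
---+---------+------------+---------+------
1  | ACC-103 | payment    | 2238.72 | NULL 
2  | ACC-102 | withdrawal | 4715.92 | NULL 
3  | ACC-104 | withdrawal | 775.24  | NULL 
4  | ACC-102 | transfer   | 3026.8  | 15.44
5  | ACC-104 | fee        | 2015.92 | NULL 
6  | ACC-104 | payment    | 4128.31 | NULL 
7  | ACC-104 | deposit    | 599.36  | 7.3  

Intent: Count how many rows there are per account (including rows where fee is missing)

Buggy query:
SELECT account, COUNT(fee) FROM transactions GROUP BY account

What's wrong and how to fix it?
Bug: COUNT(fee) skips NULLs, so groups with missing fee are undercounted

Fix: Use COUNT(*) to count all rows regardless of NULL

Corrected query:
SELECT account, COUNT(*) FROM transactions GROUP BY account

Result:
account | COUNT(*)
--------+---------
ACC-102 | 2       
ACC-103 | 1       
ACC-104 | 4       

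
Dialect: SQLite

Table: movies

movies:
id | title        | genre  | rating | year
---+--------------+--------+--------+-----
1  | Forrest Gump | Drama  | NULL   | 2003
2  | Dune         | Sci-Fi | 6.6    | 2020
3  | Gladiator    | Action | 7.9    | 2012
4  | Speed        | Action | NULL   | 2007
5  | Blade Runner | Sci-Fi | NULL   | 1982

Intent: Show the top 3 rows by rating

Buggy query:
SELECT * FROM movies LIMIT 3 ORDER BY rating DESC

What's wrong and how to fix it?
Bug: ORDER BY cannot follow LIMIT; LIMIT is the final clause

Fix: Sort with ORDER BY, then apply LIMIT

Corrected query:
SELECT * FROM movies ORDER BY rating DESC LIMIT 3

Result:
id | title        | genre  | rating | year
---+--------------+--------+--------+-----
3  | Gladiator    | Action | 7.9    | 2012
2  | Dune         | Sci-Fi | 6.6    | 2020
1  | Forrest Gump | Drama  | NULL   | 2003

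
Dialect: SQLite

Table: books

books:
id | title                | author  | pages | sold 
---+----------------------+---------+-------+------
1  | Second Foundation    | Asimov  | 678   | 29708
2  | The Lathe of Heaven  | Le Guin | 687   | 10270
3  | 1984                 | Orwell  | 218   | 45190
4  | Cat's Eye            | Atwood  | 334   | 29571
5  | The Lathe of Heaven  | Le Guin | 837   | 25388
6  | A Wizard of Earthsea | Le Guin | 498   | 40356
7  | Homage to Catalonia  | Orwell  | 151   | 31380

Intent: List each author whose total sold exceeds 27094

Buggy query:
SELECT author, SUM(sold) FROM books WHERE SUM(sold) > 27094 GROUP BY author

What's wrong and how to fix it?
Bug: SUM(sold) is an aggregate, but WHERE filters rows before aggregation

Fix: Move the aggregate condition to a HAVING clause

Corrected query:
SELECT author, SUM(sold) FROM books GROUP BY author HAVING SUM(sold) > 27094

Result:
author  | SUM(sold)
--------+----------
Asimov  | 29708    
Atwood  | 29571    
Le Guin | 76014    
Orwell  | 76570    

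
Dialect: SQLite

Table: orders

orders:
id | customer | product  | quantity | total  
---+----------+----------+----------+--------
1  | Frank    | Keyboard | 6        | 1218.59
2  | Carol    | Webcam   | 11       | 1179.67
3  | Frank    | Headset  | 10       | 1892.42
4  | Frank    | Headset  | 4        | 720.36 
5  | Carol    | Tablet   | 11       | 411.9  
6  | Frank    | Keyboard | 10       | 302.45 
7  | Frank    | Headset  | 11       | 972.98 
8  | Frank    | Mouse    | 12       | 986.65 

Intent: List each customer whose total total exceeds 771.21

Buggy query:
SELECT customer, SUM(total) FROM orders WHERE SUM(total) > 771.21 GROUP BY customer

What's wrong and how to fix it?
Bug: Aggregate functions cannot appear in a WHERE clause

Fix: Move the aggregate condition to a HAVING clause

Corrected query:
SELECT customer, SUM(total) FROM orders GROUP BY customer HAVING SUM(total) > 771.21

Result:
customer | SUM(total)
---------+-----------
Carol    | 1591.57   
Frank    | 6093.45   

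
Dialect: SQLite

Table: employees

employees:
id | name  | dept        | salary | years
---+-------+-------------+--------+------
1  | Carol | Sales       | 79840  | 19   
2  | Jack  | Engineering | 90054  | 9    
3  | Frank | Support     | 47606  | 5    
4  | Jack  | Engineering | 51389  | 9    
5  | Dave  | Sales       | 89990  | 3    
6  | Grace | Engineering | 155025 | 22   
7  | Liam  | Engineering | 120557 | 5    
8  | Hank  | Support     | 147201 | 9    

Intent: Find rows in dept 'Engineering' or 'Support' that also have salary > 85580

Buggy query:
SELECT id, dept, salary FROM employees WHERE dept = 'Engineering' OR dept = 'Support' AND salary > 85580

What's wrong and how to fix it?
Bug: Without parentheses, AND is evaluated before OR, so the salary filter only applies to the 'Support' branch

Fix: Add parentheses around the OR so the AND applies to both alternatives

Corrected query:
SELECT id, dept, salary FROM employees WHERE (dept = 'Engineering' OR dept = 'Support') AND salary > 85580

Result:
id | dept        | salary
---+-------------+-------
2  | Engineering | 90054 
6  | Engineering | 155025
7  | Engineering | 120557
8  | Support     | 147201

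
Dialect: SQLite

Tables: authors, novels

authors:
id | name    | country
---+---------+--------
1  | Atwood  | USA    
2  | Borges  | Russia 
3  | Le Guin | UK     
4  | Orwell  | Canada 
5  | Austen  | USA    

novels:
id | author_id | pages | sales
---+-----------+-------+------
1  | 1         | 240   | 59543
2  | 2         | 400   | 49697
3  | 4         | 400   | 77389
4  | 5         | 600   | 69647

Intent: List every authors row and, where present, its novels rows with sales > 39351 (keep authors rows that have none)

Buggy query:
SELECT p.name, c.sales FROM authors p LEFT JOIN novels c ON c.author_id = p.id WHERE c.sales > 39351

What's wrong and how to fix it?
Bug: Filtering c.sales in WHERE discards the NULL rows produced by LEFT JOIN, turning it into an inner join

Fix: Move the right-table condition into the ON clause so unmatched parents are kept

Corrected query:
SELECT p.name, c.sales FROM authors p LEFT JOIN novels c ON c.author_id = p.id AND c.sales > 39351

Result:
name    | sales
--------+------
Atwood  | 59543
Borges  | 49697
Le Guin | NULL 
Orwell  | 77389
Austen  | 69647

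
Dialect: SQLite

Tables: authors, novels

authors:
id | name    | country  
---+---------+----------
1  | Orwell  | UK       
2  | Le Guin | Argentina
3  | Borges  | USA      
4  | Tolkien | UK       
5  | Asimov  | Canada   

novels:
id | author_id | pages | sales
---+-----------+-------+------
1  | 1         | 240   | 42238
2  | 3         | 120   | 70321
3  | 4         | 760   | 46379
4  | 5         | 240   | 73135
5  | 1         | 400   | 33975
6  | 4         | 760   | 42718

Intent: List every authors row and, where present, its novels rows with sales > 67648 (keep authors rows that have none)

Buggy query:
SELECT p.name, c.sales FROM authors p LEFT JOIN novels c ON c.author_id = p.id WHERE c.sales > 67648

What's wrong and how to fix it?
Bug: Filtering c.sales in WHERE discards the NULL rows produced by LEFT JOIN, turning it into an inner join

Fix: Move the right-table condition into the ON clause so unmatched parents are kept

Corrected query:
SELECT p.name, c.sales FROM authors p LEFT JOIN novels c ON c.author_id = p.id AND c.sales > 67648

Result:
name    | sales
--------+------
Orwell  | NULL 
Le Guin | NULL 
Borges  | 70321
Tolkien | NULL 
Asimov  | 73135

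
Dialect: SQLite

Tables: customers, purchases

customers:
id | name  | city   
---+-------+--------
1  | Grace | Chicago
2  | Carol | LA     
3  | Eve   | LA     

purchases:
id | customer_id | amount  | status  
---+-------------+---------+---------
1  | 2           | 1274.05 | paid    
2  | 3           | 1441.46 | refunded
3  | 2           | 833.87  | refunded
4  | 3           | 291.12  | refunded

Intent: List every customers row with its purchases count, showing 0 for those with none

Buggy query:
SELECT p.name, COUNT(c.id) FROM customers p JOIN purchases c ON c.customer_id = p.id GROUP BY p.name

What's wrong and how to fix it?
Bug: INNER JOIN drops customers rows that have no matching purchases rows

Fix: Use LEFT JOIN so parents without children still appear (COUNT(c.id) gives 0)

Corrected query:
SELECT p.name, COUNT(c.id) FROM customers p LEFT JOIN purchases c ON c.customer_id = p.id GROUP BY p.name

Result:
name  | COUNT(c.id)
------+------------
Carol | 2          
Eve   | 2          
Grace | 0          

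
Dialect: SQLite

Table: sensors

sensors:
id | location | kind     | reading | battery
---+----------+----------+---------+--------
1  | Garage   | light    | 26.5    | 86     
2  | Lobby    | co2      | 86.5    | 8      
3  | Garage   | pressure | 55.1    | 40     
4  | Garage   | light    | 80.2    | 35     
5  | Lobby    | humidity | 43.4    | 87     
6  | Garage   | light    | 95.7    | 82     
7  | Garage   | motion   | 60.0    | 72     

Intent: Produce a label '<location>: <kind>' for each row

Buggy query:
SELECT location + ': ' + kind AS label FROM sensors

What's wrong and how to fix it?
Bug: SQLite uses || for string concatenation; + coerces text to numbers (yielding 0)

Fix: Replace + with || to concatenate text

Corrected query:
SELECT location || ': ' || kind AS label FROM sensors

Result:
label           
----------------
Garage: light   
Lobby: co2      
Garage: pressure
Garage: light   
Lobby: humidity 
Garage: light   
Garage: motion  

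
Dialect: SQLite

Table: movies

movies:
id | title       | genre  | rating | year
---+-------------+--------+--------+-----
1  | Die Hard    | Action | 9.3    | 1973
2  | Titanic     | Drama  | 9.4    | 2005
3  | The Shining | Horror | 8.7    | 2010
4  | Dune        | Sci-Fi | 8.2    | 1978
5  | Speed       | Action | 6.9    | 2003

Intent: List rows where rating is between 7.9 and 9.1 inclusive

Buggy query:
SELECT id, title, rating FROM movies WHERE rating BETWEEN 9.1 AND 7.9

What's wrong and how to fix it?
Bug: BETWEEN expects the lower bound first; with 9.1 AND 7.9 the range is empty

Fix: Swap the bounds so the smaller value comes first

Corrected query:
SELECT id, title, rating FROM movies WHERE rating BETWEEN 7.9 AND 9.1

Result:
id | title       | rating
---+-------------+-------
3  | The Shining | 8.7   
4  | Dune        | 8.2   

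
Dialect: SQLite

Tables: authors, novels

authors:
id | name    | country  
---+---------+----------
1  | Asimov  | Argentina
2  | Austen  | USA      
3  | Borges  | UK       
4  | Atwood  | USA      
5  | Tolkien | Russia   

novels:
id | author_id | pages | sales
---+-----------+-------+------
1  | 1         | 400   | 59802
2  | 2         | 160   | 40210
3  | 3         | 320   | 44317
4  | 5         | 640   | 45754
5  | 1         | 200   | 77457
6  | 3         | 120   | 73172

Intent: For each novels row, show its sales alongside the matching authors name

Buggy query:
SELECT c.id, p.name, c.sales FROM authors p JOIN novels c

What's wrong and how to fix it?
Bug: Missing join condition: each novels row is matched to all authors rows instead of just its own

Fix: Specify the join condition linking the foreign key to the parent id

Corrected query:
SELECT c.id, p.name, c.sales FROM authors p JOIN novels c ON c.author_id = p.id

Result:
id | name    | sales
---+---------+------
1  | Asimov  | 59802
2  | Austen  | 40210
3  | Borges  | 44317
4  | Tolkien | 45754
5  | Asimov  | 77457
6  | Borges  | 73172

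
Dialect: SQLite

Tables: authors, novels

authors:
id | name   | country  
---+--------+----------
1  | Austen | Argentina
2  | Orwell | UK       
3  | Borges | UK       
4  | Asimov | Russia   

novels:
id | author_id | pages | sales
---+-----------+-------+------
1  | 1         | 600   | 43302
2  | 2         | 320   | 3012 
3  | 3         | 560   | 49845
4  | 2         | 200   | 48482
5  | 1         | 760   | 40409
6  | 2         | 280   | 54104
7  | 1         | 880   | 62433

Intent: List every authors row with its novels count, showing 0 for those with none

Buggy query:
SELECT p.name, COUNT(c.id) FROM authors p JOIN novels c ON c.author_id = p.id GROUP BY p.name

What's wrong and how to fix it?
Bug: INNER JOIN drops authors rows that have no matching novels rows

Fix: Switch to LEFT JOIN to retain unmatched parent rows

Corrected query:
SELECT p.name, COUNT(c.id) FROM authors p LEFT JOIN novels c ON c.author_id = p.id GROUP BY p.name

Result:
name   | COUNT(c.id)
-------+------------
Asimov | 0          
Austen | 3          
Borges | 1          
Orwell | 3          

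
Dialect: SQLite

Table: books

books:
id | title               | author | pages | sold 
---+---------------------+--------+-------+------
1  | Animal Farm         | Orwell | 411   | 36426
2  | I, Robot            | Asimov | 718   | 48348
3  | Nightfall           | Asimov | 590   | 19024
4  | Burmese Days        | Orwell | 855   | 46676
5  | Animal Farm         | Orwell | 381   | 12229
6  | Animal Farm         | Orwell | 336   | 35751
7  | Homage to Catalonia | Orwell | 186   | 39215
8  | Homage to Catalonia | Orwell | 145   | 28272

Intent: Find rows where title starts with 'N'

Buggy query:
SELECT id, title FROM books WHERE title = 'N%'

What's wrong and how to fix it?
Bug: Wildcards only work with LIKE; '=' treats '%' as a literal character

Fix: Replace '=' with LIKE so 'N%' is treated as a pattern

Corrected query:
SELECT id, title FROM books WHERE title LIKE 'N%'

Result:
id | title    
---+----------
3  | Nightfall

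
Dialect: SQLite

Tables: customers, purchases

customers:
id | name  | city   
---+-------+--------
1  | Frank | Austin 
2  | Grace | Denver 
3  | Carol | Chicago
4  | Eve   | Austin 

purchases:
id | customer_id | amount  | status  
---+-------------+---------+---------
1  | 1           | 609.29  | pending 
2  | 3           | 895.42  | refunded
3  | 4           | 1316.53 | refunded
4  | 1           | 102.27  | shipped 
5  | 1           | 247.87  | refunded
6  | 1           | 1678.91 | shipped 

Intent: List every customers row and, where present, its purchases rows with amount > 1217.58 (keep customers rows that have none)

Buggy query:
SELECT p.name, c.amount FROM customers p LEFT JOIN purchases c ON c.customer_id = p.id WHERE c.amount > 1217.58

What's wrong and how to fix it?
Bug: Filtering c.amount in WHERE discards the NULL rows produced by LEFT JOIN, turning it into an inner join

Fix: Move the right-table condition into the ON clause so unmatched parents are kept

Corrected query:
SELECT p.name, c.amount FROM customers p LEFT JOIN purchases c ON c.customer_id = p.id AND c.amount > 1217.58

Result:
name  | amount 
------+--------
Frank | 1678.91
Grace | NULL   
Carol | NULL   
Eve   | 1316.53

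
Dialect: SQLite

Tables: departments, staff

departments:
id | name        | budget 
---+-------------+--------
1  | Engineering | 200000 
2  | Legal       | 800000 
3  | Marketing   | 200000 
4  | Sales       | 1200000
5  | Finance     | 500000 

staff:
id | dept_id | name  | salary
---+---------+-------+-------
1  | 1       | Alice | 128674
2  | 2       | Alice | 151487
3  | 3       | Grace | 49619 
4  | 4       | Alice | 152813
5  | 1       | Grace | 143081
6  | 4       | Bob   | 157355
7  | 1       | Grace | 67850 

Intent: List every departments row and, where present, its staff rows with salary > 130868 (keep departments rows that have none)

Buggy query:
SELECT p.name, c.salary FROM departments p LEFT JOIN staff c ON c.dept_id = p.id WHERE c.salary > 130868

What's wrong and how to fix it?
Bug: Filtering c.salary in WHERE discards the NULL rows produced by LEFT JOIN, turning it into an inner join

Fix: Move the right-table condition into the ON clause so unmatched parents are kept

Corrected query:
SELECT p.name, c.salary FROM departments p LEFT JOIN staff c ON c.dept_id = p.id AND c.salary > 130868

Result:
name        | salary
------------+-------
Engineering | 143081
Legal       | 151487
Marketing   | NULL  
Sales       | 152813
Sales       | 157355
Finance     | NULL  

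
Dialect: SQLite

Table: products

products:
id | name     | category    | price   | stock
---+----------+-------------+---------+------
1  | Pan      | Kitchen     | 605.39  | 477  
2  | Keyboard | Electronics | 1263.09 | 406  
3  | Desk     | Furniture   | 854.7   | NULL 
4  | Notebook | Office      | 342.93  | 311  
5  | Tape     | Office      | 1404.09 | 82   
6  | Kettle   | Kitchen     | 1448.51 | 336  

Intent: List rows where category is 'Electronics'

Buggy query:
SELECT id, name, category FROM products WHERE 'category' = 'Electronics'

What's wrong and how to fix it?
Bug: Single quotes denote string literals in SQL; the column name is being compared as a constant string

Fix: Remove the quotes around the column name (or use double quotes for an identifier)

Corrected query:
SELECT id, name, category FROM products WHERE category = 'Electronics'

Result:
id | name     | category   
---+----------+------------
2  | Keyboard | Electronics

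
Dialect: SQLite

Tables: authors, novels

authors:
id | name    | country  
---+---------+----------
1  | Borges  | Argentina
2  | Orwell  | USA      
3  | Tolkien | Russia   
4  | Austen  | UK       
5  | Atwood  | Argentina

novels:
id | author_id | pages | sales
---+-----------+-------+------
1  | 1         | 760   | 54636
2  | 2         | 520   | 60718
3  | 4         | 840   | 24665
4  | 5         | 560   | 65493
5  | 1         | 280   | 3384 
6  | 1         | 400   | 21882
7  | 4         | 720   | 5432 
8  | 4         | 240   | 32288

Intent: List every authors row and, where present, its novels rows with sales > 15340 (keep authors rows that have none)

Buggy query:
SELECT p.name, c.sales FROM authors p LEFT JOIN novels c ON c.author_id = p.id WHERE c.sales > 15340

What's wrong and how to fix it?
Bug: Filtering c.sales in WHERE discards the NULL rows produced by LEFT JOIN, turning it into an inner join

Fix: Put 'c.sales > 15340' in the JOIN's ON clause instead of WHERE

Corrected query:
SELECT p.name, c.sales FROM authors p LEFT JOIN novels c ON c.author_id = p.id AND c.sales > 15340

Result:
name    | sales
--------+------
Borges  | 21882
Borges  | 54636
Orwell  | 60718
Tolkien | NULL 
Austen  | 24665
Austen  | 32288
Atwood  | 65493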